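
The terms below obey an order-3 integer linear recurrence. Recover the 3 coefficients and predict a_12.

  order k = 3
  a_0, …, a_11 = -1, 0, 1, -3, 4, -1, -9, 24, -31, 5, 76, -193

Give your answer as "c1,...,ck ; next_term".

  a_3 = -2·1 + -2·0 + 1·-1 = -3
  a_4 = -2·-3 + -2·1 + 1·0 = 4
  a_5 = -2·4 + -2·-3 + 1·1 = -1
  a_6 = -2·-1 + -2·4 + 1·-3 = -9
  a_7 = -2·-9 + -2·-1 + 1·4 = 24
  a_8 = -2·24 + -2·-9 + 1·-1 = -31
  a_9 = -2·-31 + -2·24 + 1·-9 = 5
  a_10 = -2·5 + -2·-31 + 1·24 = 76
  a_11 = -2·76 + -2·5 + 1·-31 = -193
  a_12 = -2·-193 + -2·76 + 1·5 = 239

-2,-2,1 ; 239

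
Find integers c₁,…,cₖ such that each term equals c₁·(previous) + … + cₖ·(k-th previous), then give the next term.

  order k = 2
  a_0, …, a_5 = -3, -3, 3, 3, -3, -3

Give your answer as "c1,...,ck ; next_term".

  a_2 = 0·-3 + -1·-3 = 3
  a_3 = 0·3 + -1·-3 = 3
  a_4 = 0·3 + -1·3 = -3
  a_5 = 0·-3 + -1·3 = -3
  a_6 = 0·-3 + -1·-3 = 3

0,-1 ; 3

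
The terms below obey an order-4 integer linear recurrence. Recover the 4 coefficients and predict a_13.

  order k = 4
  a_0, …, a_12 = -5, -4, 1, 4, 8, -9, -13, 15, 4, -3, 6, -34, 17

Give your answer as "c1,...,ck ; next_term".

  a_4 = -1·4 + -2·1 + -1·-4 + -2·-5 = 8
  a_5 = -1·8 + -2·4 + -1·1 + -2·-4 = -9
  a_6 = -1·-9 + -2·8 + -1·4 + -2·1 = -13
  a_7 = -1·-13 + -2·-9 + -1·8 + -2·4 = 15
  a_8 = -1·15 + -2·-13 + -1·-9 + -2·8 = 4
  a_9 = -1·4 + -2·15 + -1·-13 + -2·-9 = -3
  a_10 = -1·-3 + -2·4 + -1·15 + -2·-13 = 6
  a_11 = -1·6 + -2·-3 + -1·4 + -2·15 = -34
  a_12 = -1·-34 + -2·6 + -1·-3 + -2·4 = 17
  a_13 = -1·17 + -2·-34 + -1·6 + -2·-3 = 51

-1,-2,-1,-2 ; 51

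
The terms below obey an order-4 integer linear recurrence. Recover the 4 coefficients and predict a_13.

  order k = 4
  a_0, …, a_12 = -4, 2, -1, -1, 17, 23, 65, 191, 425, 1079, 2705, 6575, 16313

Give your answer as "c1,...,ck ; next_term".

2,1,2,-4 ; 40295

  a_4 = 2·-1 + 1·-1 + 2·2 + -4·-4 = 17
  a_5 = 2·17 + 1·-1 + 2·-1 + -4·2 = 23
  a_6 = 2·23 + 1·17 + 2·-1 + -4·-1 = 65
  a_7 = 2·65 + 1·23 + 2·17 + -4·-1 = 191
  a_8 = 2·191 + 1·65 + 2·23 + -4·17 = 425
  a_9 = 2·425 + 1·191 + 2·65 + -4·23 = 1079
  a_10 = 2·1079 + 1·425 + 2·191 + -4·65 = 2705
  a_11 = 2·2705 + 1·1079 + 2·425 + -4·191 = 6575
  a_12 = 2·6575 + 1·2705 + 2·1079 + -4·425 = 16313
  a_13 = 2·16313 + 1·6575 + 2·2705 + -4·1079 = 40295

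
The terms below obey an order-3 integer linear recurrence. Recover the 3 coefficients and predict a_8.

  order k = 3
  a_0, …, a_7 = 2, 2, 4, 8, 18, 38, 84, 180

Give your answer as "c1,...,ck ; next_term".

1,3,-1 ; 394

  a_3 = 1·4 + 3·2 + -1·2 = 8
  a_4 = 1·8 + 3·4 + -1·2 = 18
  a_5 = 1·18 + 3·8 + -1·4 = 38
  a_6 = 1·38 + 3·18 + -1·8 = 84
  a_7 = 1·84 + 3·38 + -1·18 = 180
  a_8 = 1·180 + 3·84 + -1·38 = 394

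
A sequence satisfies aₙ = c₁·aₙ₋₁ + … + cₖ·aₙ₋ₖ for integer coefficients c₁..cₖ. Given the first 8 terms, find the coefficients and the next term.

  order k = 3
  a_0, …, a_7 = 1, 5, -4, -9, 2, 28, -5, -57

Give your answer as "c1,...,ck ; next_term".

  a_3 = -1·-4 + -2·5 + -3·1 = -9
  a_4 = -1·-9 + -2·-4 + -3·5 = 2
  a_5 = -1·2 + -2·-9 + -3·-4 = 28
  a_6 = -1·28 + -2·2 + -3·-9 = -5
  a_7 = -1·-5 + -2·28 + -3·2 = -57
  a_8 = -1·-57 + -2·-5 + -3·28 = -17

-1,-2,-3 ; -17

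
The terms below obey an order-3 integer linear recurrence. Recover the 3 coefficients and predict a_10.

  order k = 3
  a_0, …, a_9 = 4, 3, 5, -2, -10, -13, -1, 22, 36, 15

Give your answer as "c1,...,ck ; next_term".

  a_3 = 1·5 + -1·3 + -1·4 = -2
  a_4 = 1·-2 + -1·5 + -1·3 = -10
  a_5 = 1·-10 + -1·-2 + -1·5 = -13
  a_6 = 1·-13 + -1·-10 + -1·-2 = -1
  a_7 = 1·-1 + -1·-13 + -1·-10 = 22
  a_8 = 1·22 + -1·-1 + -1·-13 = 36
  a_9 = 1·36 + -1·22 + -1·-1 = 15
  a_10 = 1·15 + -1·36 + -1·22 = -43

1,-1,-1 ; -43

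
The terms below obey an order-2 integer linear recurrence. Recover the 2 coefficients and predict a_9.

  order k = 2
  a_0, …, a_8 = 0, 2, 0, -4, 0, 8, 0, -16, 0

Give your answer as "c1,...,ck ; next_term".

  a_2 = 0·2 + -2·0 = 0
  a_3 = 0·0 + -2·2 = -4
  a_4 = 0·-4 + -2·0 = 0
  a_5 = 0·0 + -2·-4 = 8
  a_6 = 0·8 + -2·0 = 0
  a_7 = 0·0 + -2·8 = -16
  a_8 = 0·-16 + -2·0 = 0
  a_9 = 0·0 + -2·-16 = 32

0,-2 ; 32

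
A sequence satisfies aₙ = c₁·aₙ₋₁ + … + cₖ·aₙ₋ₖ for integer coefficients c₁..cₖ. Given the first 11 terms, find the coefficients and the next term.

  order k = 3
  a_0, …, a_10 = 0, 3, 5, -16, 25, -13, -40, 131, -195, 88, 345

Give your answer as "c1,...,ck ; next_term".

  a_3 = -2·5 + -2·3 + 1·0 = -16
  a_4 = -2·-16 + -2·5 + 1·3 = 25
  a_5 = -2·25 + -2·-16 + 1·5 = -13
  a_6 = -2·-13 + -2·25 + 1·-16 = -40
  a_7 = -2·-40 + -2·-13 + 1·25 = 131
  a_8 = -2·131 + -2·-40 + 1·-13 = -195
  a_9 = -2·-195 + -2·131 + 1·-40 = 88
  a_10 = -2·88 + -2·-195 + 1·131 = 345
  a_11 = -2·345 + -2·88 + 1·-195 = -1061

-2,-2,1 ; -1061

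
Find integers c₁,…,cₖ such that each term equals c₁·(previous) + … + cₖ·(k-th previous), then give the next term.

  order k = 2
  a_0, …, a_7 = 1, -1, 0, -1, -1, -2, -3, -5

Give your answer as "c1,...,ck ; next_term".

1,1 ; -8

  a_2 = 1·-1 + 1·1 = 0
  a_3 = 1·0 + 1·-1 = -1
  a_4 = 1·-1 + 1·0 = -1
  a_5 = 1·-1 + 1·-1 = -2
  a_6 = 1·-2 + 1·-1 = -3
  a_7 = 1·-3 + 1·-2 = -5
  a_8 = 1·-5 + 1·-3 = -8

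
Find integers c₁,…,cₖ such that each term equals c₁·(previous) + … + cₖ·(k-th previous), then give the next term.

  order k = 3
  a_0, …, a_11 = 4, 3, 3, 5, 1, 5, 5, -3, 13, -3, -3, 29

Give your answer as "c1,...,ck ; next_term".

  a_3 = -1·3 + 0·3 + 2·4 = 5
  a_4 = -1·5 + 0·3 + 2·3 = 1
  a_5 = -1·1 + 0·5 + 2·3 = 5
  a_6 = -1·5 + 0·1 + 2·5 = 5
  a_7 = -1·5 + 0·5 + 2·1 = -3
  a_8 = -1·-3 + 0·5 + 2·5 = 13
  a_9 = -1·13 + 0·-3 + 2·5 = -3
  a_10 = -1·-3 + 0·13 + 2·-3 = -3
  a_11 = -1·-3 + 0·-3 + 2·13 = 29
  a_12 = -1·29 + 0·-3 + 2·-3 = -35

-1,0,2 ; -35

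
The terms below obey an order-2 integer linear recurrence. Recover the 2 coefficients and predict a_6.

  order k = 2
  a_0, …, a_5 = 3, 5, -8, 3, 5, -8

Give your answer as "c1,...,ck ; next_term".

-1,-1 ; 3

  a_2 = -1·5 + -1·3 = -8
  a_3 = -1·-8 + -1·5 = 3
  a_4 = -1·3 + -1·-8 = 5
  a_5 = -1·5 + -1·3 = -8
  a_6 = -1·-8 + -1·5 = 3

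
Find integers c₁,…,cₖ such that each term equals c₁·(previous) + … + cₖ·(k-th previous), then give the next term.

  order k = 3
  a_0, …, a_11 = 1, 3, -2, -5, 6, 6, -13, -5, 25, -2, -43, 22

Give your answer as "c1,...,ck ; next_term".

  a_3 = -1·-2 + -2·3 + -1·1 = -5
  a_4 = -1·-5 + -2·-2 + -1·3 = 6
  a_5 = -1·6 + -2·-5 + -1·-2 = 6
  a_6 = -1·6 + -2·6 + -1·-5 = -13
  a_7 = -1·-13 + -2·6 + -1·6 = -5
  a_8 = -1·-5 + -2·-13 + -1·6 = 25
  a_9 = -1·25 + -2·-5 + -1·-13 = -2
  a_10 = -1·-2 + -2·25 + -1·-5 = -43
  a_11 = -1·-43 + -2·-2 + -1·25 = 22
  a_12 = -1·22 + -2·-43 + -1·-2 = 66

-1,-2,-1 ; 66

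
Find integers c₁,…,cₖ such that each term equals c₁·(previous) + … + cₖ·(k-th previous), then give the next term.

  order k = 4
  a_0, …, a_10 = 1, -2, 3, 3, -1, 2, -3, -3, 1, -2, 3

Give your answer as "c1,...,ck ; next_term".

0,0,0,-1 ; 3

  a_4 = 0·3 + 0·3 + 0·-2 + -1·1 = -1
  a_5 = 0·-1 + 0·3 + 0·3 + -1·-2 = 2
  a_6 = 0·2 + 0·-1 + 0·3 + -1·3 = -3
  a_7 = 0·-3 + 0·2 + 0·-1 + -1·3 = -3
  a_8 = 0·-3 + 0·-3 + 0·2 + -1·-1 = 1
  a_9 = 0·1 + 0·-3 + 0·-3 + -1·2 = -2
  a_10 = 0·-2 + 0·1 + 0·-3 + -1·-3 = 3
  a_11 = 0·3 + 0·-2 + 0·1 + -1·-3 = 3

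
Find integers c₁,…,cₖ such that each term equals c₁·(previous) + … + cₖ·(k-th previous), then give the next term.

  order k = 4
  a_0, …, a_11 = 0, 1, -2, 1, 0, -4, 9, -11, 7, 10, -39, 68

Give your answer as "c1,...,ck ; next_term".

-1,0,1,-2 ; -72

  a_4 = -1·1 + 0·-2 + 1·1 + -2·0 = 0
  a_5 = -1·0 + 0·1 + 1·-2 + -2·1 = -4
  a_6 = -1·-4 + 0·0 + 1·1 + -2·-2 = 9
  a_7 = -1·9 + 0·-4 + 1·0 + -2·1 = -11
  a_8 = -1·-11 + 0·9 + 1·-4 + -2·0 = 7
  a_9 = -1·7 + 0·-11 + 1·9 + -2·-4 = 10
  a_10 = -1·10 + 0·7 + 1·-11 + -2·9 = -39
  a_11 = -1·-39 + 0·10 + 1·7 + -2·-11 = 68
  a_12 = -1·68 + 0·-39 + 1·10 + -2·7 = -72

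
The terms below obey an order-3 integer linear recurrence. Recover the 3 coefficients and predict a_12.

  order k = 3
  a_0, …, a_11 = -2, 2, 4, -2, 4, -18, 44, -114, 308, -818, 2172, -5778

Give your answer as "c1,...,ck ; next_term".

-2,1,-2 ; 15364

  a_3 = -2·4 + 1·2 + -2·-2 = -2
  a_4 = -2·-2 + 1·4 + -2·2 = 4
  a_5 = -2·4 + 1·-2 + -2·4 = -18
  a_6 = -2·-18 + 1·4 + -2·-2 = 44
  a_7 = -2·44 + 1·-18 + -2·4 = -114
  a_8 = -2·-114 + 1·44 + -2·-18 = 308
  a_9 = -2·308 + 1·-114 + -2·44 = -818
  a_10 = -2·-818 + 1·308 + -2·-114 = 2172
  a_11 = -2·2172 + 1·-818 + -2·308 = -5778
  a_12 = -2·-5778 + 1·2172 + -2·-818 = 15364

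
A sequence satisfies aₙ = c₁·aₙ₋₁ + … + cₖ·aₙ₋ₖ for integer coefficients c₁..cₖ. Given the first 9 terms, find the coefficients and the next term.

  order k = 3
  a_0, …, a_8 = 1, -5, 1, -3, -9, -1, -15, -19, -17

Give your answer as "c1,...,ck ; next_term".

  a_3 = 0·1 + 1·-5 + 2·1 = -3
  a_4 = 0·-3 + 1·1 + 2·-5 = -9
  a_5 = 0·-9 + 1·-3 + 2·1 = -1
  a_6 = 0·-1 + 1·-9 + 2·-3 = -15
  a_7 = 0·-15 + 1·-1 + 2·-9 = -19
  a_8 = 0·-19 + 1·-15 + 2·-1 = -17
  a_9 = 0·-17 + 1·-19 + 2·-15 = -49

0,1,2 ; -49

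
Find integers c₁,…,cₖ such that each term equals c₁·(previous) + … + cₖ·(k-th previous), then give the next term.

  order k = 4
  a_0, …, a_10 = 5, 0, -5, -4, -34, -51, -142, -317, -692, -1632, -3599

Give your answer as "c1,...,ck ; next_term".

1,3,1,-3 ; -8236

  a_4 = 1·-4 + 3·-5 + 1·0 + -3·5 = -34
  a_5 = 1·-34 + 3·-4 + 1·-5 + -3·0 = -51
  a_6 = 1·-51 + 3·-34 + 1·-4 + -3·-5 = -142
  a_7 = 1·-142 + 3·-51 + 1·-34 + -3·-4 = -317
  a_8 = 1·-317 + 3·-142 + 1·-51 + -3·-34 = -692
  a_9 = 1·-692 + 3·-317 + 1·-142 + -3·-51 = -1632
  a_10 = 1·-1632 + 3·-692 + 1·-317 + -3·-142 = -3599
  a_11 = 1·-3599 + 3·-1632 + 1·-692 + -3·-317 = -8236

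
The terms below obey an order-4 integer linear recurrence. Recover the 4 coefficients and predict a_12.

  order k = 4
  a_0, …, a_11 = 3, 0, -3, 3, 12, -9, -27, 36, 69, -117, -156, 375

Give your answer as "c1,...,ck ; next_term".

0,-2,1,2 ; 333

  a_4 = 0·3 + -2·-3 + 1·0 + 2·3 = 12
  a_5 = 0·12 + -2·3 + 1·-3 + 2·0 = -9
  a_6 = 0·-9 + -2·12 + 1·3 + 2·-3 = -27
  a_7 = 0·-27 + -2·-9 + 1·12 + 2·3 = 36
  a_8 = 0·36 + -2·-27 + 1·-9 + 2·12 = 69
  a_9 = 0·69 + -2·36 + 1·-27 + 2·-9 = -117
  a_10 = 0·-117 + -2·69 + 1·36 + 2·-27 = -156
  a_11 = 0·-156 + -2·-117 + 1·69 + 2·36 = 375
  a_12 = 0·375 + -2·-156 + 1·-117 + 2·69 = 333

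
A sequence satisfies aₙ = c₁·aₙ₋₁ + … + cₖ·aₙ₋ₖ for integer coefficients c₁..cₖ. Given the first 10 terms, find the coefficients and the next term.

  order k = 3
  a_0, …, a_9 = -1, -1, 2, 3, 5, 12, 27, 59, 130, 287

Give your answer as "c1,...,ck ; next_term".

2,0,1 ; 633

  a_3 = 2·2 + 0·-1 + 1·-1 = 3
  a_4 = 2·3 + 0·2 + 1·-1 = 5
  a_5 = 2·5 + 0·3 + 1·2 = 12
  a_6 = 2·12 + 0·5 + 1·3 = 27
  a_7 = 2·27 + 0·12 + 1·5 = 59
  a_8 = 2·59 + 0·27 + 1·12 = 130
  a_9 = 2·130 + 0·59 + 1·27 = 287
  a_10 = 2·287 + 0·130 + 1·59 = 633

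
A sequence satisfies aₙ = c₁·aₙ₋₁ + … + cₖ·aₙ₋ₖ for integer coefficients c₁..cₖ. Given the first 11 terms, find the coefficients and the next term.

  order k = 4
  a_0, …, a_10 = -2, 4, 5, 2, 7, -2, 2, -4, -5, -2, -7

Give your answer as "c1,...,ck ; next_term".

0,1,0,-1 ; 2

  a_4 = 0·2 + 1·5 + 0·4 + -1·-2 = 7
  a_5 = 0·7 + 1·2 + 0·5 + -1·4 = -2
  a_6 = 0·-2 + 1·7 + 0·2 + -1·5 = 2
  a_7 = 0·2 + 1·-2 + 0·7 + -1·2 = -4
  a_8 = 0·-4 + 1·2 + 0·-2 + -1·7 = -5
  a_9 = 0·-5 + 1·-4 + 0·2 + -1·-2 = -2
  a_10 = 0·-2 + 1·-5 + 0·-4 + -1·2 = -7
  a_11 = 0·-7 + 1·-2 + 0·-5 + -1·-4 = 2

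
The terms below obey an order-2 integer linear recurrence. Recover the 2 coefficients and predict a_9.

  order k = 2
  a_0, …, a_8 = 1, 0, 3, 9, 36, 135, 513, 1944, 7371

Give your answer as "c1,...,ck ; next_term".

3,3 ; 27945

  a_2 = 3·0 + 3·1 = 3
  a_3 = 3·3 + 3·0 = 9
  a_4 = 3·9 + 3·3 = 36
  a_5 = 3·36 + 3·9 = 135
  a_6 = 3·135 + 3·36 = 513
  a_7 = 3·513 + 3·135 = 1944
  a_8 = 3·1944 + 3·513 = 7371
  a_9 = 3·7371 + 3·1944 = 27945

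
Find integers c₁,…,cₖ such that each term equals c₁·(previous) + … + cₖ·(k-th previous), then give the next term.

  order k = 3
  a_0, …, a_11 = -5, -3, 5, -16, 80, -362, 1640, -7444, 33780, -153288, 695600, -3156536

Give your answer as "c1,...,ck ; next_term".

-4,2,-2 ; 14323920

  a_3 = -4·5 + 2·-3 + -2·-5 = -16
  a_4 = -4·-16 + 2·5 + -2·-3 = 80
  a_5 = -4·80 + 2·-16 + -2·5 = -362
  a_6 = -4·-362 + 2·80 + -2·-16 = 1640
  a_7 = -4·1640 + 2·-362 + -2·80 = -7444
  a_8 = -4·-7444 + 2·1640 + -2·-362 = 33780
  a_9 = -4·33780 + 2·-7444 + -2·1640 = -153288
  a_10 = -4·-153288 + 2·33780 + -2·-7444 = 695600
  a_11 = -4·695600 + 2·-153288 + -2·33780 = -3156536
  a_12 = -4·-3156536 + 2·695600 + -2·-153288 = 14323920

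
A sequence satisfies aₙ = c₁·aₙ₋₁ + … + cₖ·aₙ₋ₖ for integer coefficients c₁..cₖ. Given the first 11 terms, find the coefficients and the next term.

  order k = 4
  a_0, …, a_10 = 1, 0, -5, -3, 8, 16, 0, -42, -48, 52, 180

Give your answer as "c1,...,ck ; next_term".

  a_4 = 0·-3 + -2·-5 + -2·0 + -2·1 = 8
  a_5 = 0·8 + -2·-3 + -2·-5 + -2·0 = 16
  a_6 = 0·16 + -2·8 + -2·-3 + -2·-5 = 0
  a_7 = 0·0 + -2·16 + -2·8 + -2·-3 = -42
  a_8 = 0·-42 + -2·0 + -2·16 + -2·8 = -48
  a_9 = 0·-48 + -2·-42 + -2·0 + -2·16 = 52
  a_10 = 0·52 + -2·-48 + -2·-42 + -2·0 = 180
  a_11 = 0·180 + -2·52 + -2·-48 + -2·-42 = 76

0,-2,-2,-2 ; 76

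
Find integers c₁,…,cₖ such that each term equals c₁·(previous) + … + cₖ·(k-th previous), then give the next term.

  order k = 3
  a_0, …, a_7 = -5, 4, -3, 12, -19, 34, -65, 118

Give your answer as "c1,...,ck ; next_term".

  a_3 = -1·-3 + 1·4 + -1·-5 = 12
  a_4 = -1·12 + 1·-3 + -1·4 = -19
  a_5 = -1·-19 + 1·12 + -1·-3 = 34
  a_6 = -1·34 + 1·-19 + -1·12 = -65
  a_7 = -1·-65 + 1·34 + -1·-19 = 118
  a_8 = -1·118 + 1·-65 + -1·34 = -217

-1,1,-1 ; -217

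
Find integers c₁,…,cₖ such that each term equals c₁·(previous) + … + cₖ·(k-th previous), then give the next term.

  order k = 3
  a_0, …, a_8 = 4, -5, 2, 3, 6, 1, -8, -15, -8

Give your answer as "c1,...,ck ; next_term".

  a_3 = 1·2 + -1·-5 + -1·4 = 3
  a_4 = 1·3 + -1·2 + -1·-5 = 6
  a_5 = 1·6 + -1·3 + -1·2 = 1
  a_6 = 1·1 + -1·6 + -1·3 = -8
  a_7 = 1·-8 + -1·1 + -1·6 = -15
  a_8 = 1·-15 + -1·-8 + -1·1 = -8
  a_9 = 1·-8 + -1·-15 + -1·-8 = 15

1,-1,-1 ; 15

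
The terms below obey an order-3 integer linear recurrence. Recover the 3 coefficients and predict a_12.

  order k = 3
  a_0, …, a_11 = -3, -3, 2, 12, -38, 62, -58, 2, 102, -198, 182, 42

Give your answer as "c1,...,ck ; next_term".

-3,-4,-2 ; -458

  a_3 = -3·2 + -4·-3 + -2·-3 = 12
  a_4 = -3·12 + -4·2 + -2·-3 = -38
  a_5 = -3·-38 + -4·12 + -2·2 = 62
  a_6 = -3·62 + -4·-38 + -2·12 = -58
  a_7 = -3·-58 + -4·62 + -2·-38 = 2
  a_8 = -3·2 + -4·-58 + -2·62 = 102
  a_9 = -3·102 + -4·2 + -2·-58 = -198
  a_10 = -3·-198 + -4·102 + -2·2 = 182
  a_11 = -3·182 + -4·-198 + -2·102 = 42
  a_12 = -3·42 + -4·182 + -2·-198 = -458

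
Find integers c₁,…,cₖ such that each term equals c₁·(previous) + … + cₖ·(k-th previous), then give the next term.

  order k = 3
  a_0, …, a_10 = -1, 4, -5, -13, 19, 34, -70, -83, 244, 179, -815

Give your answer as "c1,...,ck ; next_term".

0,-3,1 ; -293

  a_3 = 0·-5 + -3·4 + 1·-1 = -13
  a_4 = 0·-13 + -3·-5 + 1·4 = 19
  a_5 = 0·19 + -3·-13 + 1·-5 = 34
  a_6 = 0·34 + -3·19 + 1·-13 = -70
  a_7 = 0·-70 + -3·34 + 1·19 = -83
  a_8 = 0·-83 + -3·-70 + 1·34 = 244
  a_9 = 0·244 + -3·-83 + 1·-70 = 179
  a_10 = 0·179 + -3·244 + 1·-83 = -815
  a_11 = 0·-815 + -3·179 + 1·244 = -293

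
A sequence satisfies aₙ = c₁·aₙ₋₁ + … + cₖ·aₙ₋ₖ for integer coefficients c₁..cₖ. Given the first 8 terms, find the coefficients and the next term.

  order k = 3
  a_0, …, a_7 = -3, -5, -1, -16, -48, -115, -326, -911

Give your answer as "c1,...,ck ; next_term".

  a_3 = 2·-1 + 1·-5 + 3·-3 = -16
  a_4 = 2·-16 + 1·-1 + 3·-5 = -48
  a_5 = 2·-48 + 1·-16 + 3·-1 = -115
  a_6 = 2·-115 + 1·-48 + 3·-16 = -326
  a_7 = 2·-326 + 1·-115 + 3·-48 = -911
  a_8 = 2·-911 + 1·-326 + 3·-115 = -2493

2,1,3 ; -2493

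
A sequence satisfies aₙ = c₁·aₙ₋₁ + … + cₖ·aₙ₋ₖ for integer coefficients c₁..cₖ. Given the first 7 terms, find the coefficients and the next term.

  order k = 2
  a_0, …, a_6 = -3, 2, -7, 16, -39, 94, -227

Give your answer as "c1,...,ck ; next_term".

  a_2 = -2·2 + 1·-3 = -7
  a_3 = -2·-7 + 1·2 = 16
  a_4 = -2·16 + 1·-7 = -39
  a_5 = -2·-39 + 1·16 = 94
  a_6 = -2·94 + 1·-39 = -227
  a_7 = -2·-227 + 1·94 = 548

-2,1 ; 548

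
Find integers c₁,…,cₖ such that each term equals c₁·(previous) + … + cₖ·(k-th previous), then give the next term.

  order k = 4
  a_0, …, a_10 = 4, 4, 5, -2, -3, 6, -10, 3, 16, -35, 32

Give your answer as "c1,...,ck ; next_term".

-1,-1,1,-1 ; 16

  a_4 = -1·-2 + -1·5 + 1·4 + -1·4 = -3
  a_5 = -1·-3 + -1·-2 + 1·5 + -1·4 = 6
  a_6 = -1·6 + -1·-3 + 1·-2 + -1·5 = -10
  a_7 = -1·-10 + -1·6 + 1·-3 + -1·-2 = 3
  a_8 = -1·3 + -1·-10 + 1·6 + -1·-3 = 16
  a_9 = -1·16 + -1·3 + 1·-10 + -1·6 = -35
  a_10 = -1·-35 + -1·16 + 1·3 + -1·-10 = 32
  a_11 = -1·32 + -1·-35 + 1·16 + -1·3 = 16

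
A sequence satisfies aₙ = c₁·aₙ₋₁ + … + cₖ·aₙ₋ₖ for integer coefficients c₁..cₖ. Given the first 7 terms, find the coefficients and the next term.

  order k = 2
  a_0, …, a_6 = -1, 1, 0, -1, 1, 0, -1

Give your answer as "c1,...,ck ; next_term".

  a_2 = -1·1 + -1·-1 = 0
  a_3 = -1·0 + -1·1 = -1
  a_4 = -1·-1 + -1·0 = 1
  a_5 = -1·1 + -1·-1 = 0
  a_6 = -1·0 + -1·1 = -1
  a_7 = -1·-1 + -1·0 = 1

-1,-1 ; 1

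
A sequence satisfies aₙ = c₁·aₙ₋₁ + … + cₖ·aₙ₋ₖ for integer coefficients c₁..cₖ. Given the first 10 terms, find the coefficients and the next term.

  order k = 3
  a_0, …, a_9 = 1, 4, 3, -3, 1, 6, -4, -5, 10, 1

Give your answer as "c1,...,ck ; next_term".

  a_3 = 0·3 + -1·4 + 1·1 = -3
  a_4 = 0·-3 + -1·3 + 1·4 = 1
  a_5 = 0·1 + -1·-3 + 1·3 = 6
  a_6 = 0·6 + -1·1 + 1·-3 = -4
  a_7 = 0·-4 + -1·6 + 1·1 = -5
  a_8 = 0·-5 + -1·-4 + 1·6 = 10
  a_9 = 0·10 + -1·-5 + 1·-4 = 1
  a_10 = 0·1 + -1·10 + 1·-5 = -15

0,-1,1 ; -15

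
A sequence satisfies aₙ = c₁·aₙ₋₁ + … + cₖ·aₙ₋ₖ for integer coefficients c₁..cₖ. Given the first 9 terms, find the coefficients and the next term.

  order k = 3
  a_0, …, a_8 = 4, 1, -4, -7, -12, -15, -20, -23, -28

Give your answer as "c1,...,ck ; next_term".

1,1,-1 ; -31

  a_3 = 1·-4 + 1·1 + -1·4 = -7
  a_4 = 1·-7 + 1·-4 + -1·1 = -12
  a_5 = 1·-12 + 1·-7 + -1·-4 = -15
  a_6 = 1·-15 + 1·-12 + -1·-7 = -20
  a_7 = 1·-20 + 1·-15 + -1·-12 = -23
  a_8 = 1·-23 + 1·-20 + -1·-15 = -28
  a_9 = 1·-28 + 1·-23 + -1·-20 = -31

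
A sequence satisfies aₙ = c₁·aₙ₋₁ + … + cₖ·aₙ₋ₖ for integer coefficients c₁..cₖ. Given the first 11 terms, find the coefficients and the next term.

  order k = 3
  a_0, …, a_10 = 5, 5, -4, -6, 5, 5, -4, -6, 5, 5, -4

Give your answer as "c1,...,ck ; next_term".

-1,-1,-1 ; -6

  a_3 = -1·-4 + -1·5 + -1·5 = -6
  a_4 = -1·-6 + -1·-4 + -1·5 = 5
  a_5 = -1·5 + -1·-6 + -1·-4 = 5
  a_6 = -1·5 + -1·5 + -1·-6 = -4
  a_7 = -1·-4 + -1·5 + -1·5 = -6
  a_8 = -1·-6 + -1·-4 + -1·5 = 5
  a_9 = -1·5 + -1·-6 + -1·-4 = 5
  a_10 = -1·5 + -1·5 + -1·-6 = -4
  a_11 = -1·-4 + -1·5 + -1·5 = -6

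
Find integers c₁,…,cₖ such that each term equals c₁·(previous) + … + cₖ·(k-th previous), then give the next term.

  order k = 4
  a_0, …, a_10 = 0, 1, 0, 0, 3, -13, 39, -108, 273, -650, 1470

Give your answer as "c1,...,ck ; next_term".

  a_4 = -3·0 + 0·0 + 3·1 + -4·0 = 3
  a_5 = -3·3 + 0·0 + 3·0 + -4·1 = -13
  a_6 = -3·-13 + 0·3 + 3·0 + -4·0 = 39
  a_7 = -3·39 + 0·-13 + 3·3 + -4·0 = -108
  a_8 = -3·-108 + 0·39 + 3·-13 + -4·3 = 273
  a_9 = -3·273 + 0·-108 + 3·39 + -4·-13 = -650
  a_10 = -3·-650 + 0·273 + 3·-108 + -4·39 = 1470
  a_11 = -3·1470 + 0·-650 + 3·273 + -4·-108 = -3159

-3,0,3,-4 ; -3159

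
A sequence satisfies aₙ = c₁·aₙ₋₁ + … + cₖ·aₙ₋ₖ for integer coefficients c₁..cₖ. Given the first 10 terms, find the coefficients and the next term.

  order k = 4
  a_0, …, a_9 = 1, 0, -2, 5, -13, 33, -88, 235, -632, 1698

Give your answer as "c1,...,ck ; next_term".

-3,0,3,2 ; -4565

  a_4 = -3·5 + 0·-2 + 3·0 + 2·1 = -13
  a_5 = -3·-13 + 0·5 + 3·-2 + 2·0 = 33
  a_6 = -3·33 + 0·-13 + 3·5 + 2·-2 = -88
  a_7 = -3·-88 + 0·33 + 3·-13 + 2·5 = 235
  a_8 = -3·235 + 0·-88 + 3·33 + 2·-13 = -632
  a_9 = -3·-632 + 0·235 + 3·-88 + 2·33 = 1698
  a_10 = -3·1698 + 0·-632 + 3·235 + 2·-88 = -4565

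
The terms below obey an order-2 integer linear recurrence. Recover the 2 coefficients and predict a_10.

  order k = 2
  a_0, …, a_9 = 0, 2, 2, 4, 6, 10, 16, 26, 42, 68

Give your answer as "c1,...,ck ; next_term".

  a_2 = 1·2 + 1·0 = 2
  a_3 = 1·2 + 1·2 = 4
  a_4 = 1·4 + 1·2 = 6
  a_5 = 1·6 + 1·4 = 10
  a_6 = 1·10 + 1·6 = 16
  a_7 = 1·16 + 1·10 = 26
  a_8 = 1·26 + 1·16 = 42
  a_9 = 1·42 + 1·26 = 68
  a_10 = 1·68 + 1·42 = 110

1,1 ; 110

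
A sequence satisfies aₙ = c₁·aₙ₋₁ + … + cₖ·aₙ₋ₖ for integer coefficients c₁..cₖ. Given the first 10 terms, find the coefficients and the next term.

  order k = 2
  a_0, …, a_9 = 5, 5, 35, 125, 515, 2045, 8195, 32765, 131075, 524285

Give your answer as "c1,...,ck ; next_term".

3,4 ; 2097155

  a_2 = 3·5 + 4·5 = 35
  a_3 = 3·35 + 4·5 = 125
  a_4 = 3·125 + 4·35 = 515
  a_5 = 3·515 + 4·125 = 2045
  a_6 = 3·2045 + 4·515 = 8195
  a_7 = 3·8195 + 4·2045 = 32765
  a_8 = 3·32765 + 4·8195 = 131075
  a_9 = 3·131075 + 4·32765 = 524285
  a_10 = 3·524285 + 4·131075 = 2097155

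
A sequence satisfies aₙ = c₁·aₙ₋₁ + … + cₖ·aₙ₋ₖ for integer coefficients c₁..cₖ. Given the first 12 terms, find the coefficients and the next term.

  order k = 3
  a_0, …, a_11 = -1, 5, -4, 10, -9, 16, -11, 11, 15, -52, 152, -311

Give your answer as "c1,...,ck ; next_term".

-2,1,3 ; 618

  a_3 = -2·-4 + 1·5 + 3·-1 = 10
  a_4 = -2·10 + 1·-4 + 3·5 = -9
  a_5 = -2·-9 + 1·10 + 3·-4 = 16
  a_6 = -2·16 + 1·-9 + 3·10 = -11
  a_7 = -2·-11 + 1·16 + 3·-9 = 11
  a_8 = -2·11 + 1·-11 + 3·16 = 15
  a_9 = -2·15 + 1·11 + 3·-11 = -52
  a_10 = -2·-52 + 1·15 + 3·11 = 152
  a_11 = -2·152 + 1·-52 + 3·15 = -311
  a_12 = -2·-311 + 1·152 + 3·-52 = 618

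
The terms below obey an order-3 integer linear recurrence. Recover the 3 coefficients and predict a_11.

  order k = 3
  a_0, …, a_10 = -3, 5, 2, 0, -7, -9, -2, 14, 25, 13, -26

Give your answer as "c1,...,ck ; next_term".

1,-1,-1 ; -64

  a_3 = 1·2 + -1·5 + -1·-3 = 0
  a_4 = 1·0 + -1·2 + -1·5 = -7
  a_5 = 1·-7 + -1·0 + -1·2 = -9
  a_6 = 1·-9 + -1·-7 + -1·0 = -2
  a_7 = 1·-2 + -1·-9 + -1·-7 = 14
  a_8 = 1·14 + -1·-2 + -1·-9 = 25
  a_9 = 1·25 + -1·14 + -1·-2 = 13
  a_10 = 1·13 + -1·25 + -1·14 = -26
  a_11 = 1·-26 + -1·13 + -1·25 = -64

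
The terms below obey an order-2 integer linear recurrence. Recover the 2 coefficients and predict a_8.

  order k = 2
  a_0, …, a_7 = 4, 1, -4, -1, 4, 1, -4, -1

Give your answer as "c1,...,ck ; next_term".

  a_2 = 0·1 + -1·4 = -4
  a_3 = 0·-4 + -1·1 = -1
  a_4 = 0·-1 + -1·-4 = 4
  a_5 = 0·4 + -1·-1 = 1
  a_6 = 0·1 + -1·4 = -4
  a_7 = 0·-4 + -1·1 = -1
  a_8 = 0·-1 + -1·-4 = 4

0,-1 ; 4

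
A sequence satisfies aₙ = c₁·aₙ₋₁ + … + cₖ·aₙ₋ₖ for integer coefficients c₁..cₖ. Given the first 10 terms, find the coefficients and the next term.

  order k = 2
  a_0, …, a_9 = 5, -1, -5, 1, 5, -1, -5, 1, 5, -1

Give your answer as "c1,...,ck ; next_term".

0,-1 ; -5

  a_2 = 0·-1 + -1·5 = -5
  a_3 = 0·-5 + -1·-1 = 1
  a_4 = 0·1 + -1·-5 = 5
  a_5 = 0·5 + -1·1 = -1
  a_6 = 0·-1 + -1·5 = -5
  a_7 = 0·-5 + -1·-1 = 1
  a_8 = 0·1 + -1·-5 = 5
  a_9 = 0·5 + -1·1 = -1
  a_10 = 0·-1 + -1·5 = -5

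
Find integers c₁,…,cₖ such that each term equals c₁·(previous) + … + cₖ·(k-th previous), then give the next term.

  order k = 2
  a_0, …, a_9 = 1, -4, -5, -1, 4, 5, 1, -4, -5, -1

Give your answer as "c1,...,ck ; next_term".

1,-1 ; 4

  a_2 = 1·-4 + -1·1 = -5
  a_3 = 1·-5 + -1·-4 = -1
  a_4 = 1·-1 + -1·-5 = 4
  a_5 = 1·4 + -1·-1 = 5
  a_6 = 1·5 + -1·4 = 1
  a_7 = 1·1 + -1·5 = -4
  a_8 = 1·-4 + -1·1 = -5
  a_9 = 1·-5 + -1·-4 = -1
  a_10 = 1·-1 + -1·-5 = 4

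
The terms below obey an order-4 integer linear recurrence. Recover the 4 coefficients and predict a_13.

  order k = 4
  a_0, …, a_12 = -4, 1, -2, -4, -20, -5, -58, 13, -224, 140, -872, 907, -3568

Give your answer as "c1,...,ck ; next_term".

  a_4 = 0·-4 + 3·-2 + -2·1 + 3·-4 = -20
  a_5 = 0·-20 + 3·-4 + -2·-2 + 3·1 = -5
  a_6 = 0·-5 + 3·-20 + -2·-4 + 3·-2 = -58
  a_7 = 0·-58 + 3·-5 + -2·-20 + 3·-4 = 13
  a_8 = 0·13 + 3·-58 + -2·-5 + 3·-20 = -224
  a_9 = 0·-224 + 3·13 + -2·-58 + 3·-5 = 140
  a_10 = 0·140 + 3·-224 + -2·13 + 3·-58 = -872
  a_11 = 0·-872 + 3·140 + -2·-224 + 3·13 = 907
  a_12 = 0·907 + 3·-872 + -2·140 + 3·-224 = -3568
  a_13 = 0·-3568 + 3·907 + -2·-872 + 3·140 = 4885

0,3,-2,3 ; 4885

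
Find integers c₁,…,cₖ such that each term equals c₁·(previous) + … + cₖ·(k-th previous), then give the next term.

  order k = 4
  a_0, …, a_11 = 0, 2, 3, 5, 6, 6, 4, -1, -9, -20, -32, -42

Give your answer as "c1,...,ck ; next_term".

  a_4 = 1·5 + 1·3 + -1·2 + -1·0 = 6
  a_5 = 1·6 + 1·5 + -1·3 + -1·2 = 6
  a_6 = 1·6 + 1·6 + -1·5 + -1·3 = 4
  a_7 = 1·4 + 1·6 + -1·6 + -1·5 = -1
  a_8 = 1·-1 + 1·4 + -1·6 + -1·6 = -9
  a_9 = 1·-9 + 1·-1 + -1·4 + -1·6 = -20
  a_10 = 1·-20 + 1·-9 + -1·-1 + -1·4 = -32
  a_11 = 1·-32 + 1·-20 + -1·-9 + -1·-1 = -42
  a_12 = 1·-42 + 1·-32 + -1·-20 + -1·-9 = -45

1,1,-1,-1 ; -45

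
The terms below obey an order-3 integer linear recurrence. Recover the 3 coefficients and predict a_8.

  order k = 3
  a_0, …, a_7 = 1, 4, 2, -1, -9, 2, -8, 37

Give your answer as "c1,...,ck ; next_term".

  a_3 = -1·2 + 1·4 + -3·1 = -1
  a_4 = -1·-1 + 1·2 + -3·4 = -9
  a_5 = -1·-9 + 1·-1 + -3·2 = 2
  a_6 = -1·2 + 1·-9 + -3·-1 = -8
  a_7 = -1·-8 + 1·2 + -3·-9 = 37
  a_8 = -1·37 + 1·-8 + -3·2 = -51

-1,1,-3 ; -51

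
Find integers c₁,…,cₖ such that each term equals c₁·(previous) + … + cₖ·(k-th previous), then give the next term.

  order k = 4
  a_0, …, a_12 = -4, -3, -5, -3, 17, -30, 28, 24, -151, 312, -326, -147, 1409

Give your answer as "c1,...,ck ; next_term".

-2,-2,1,-1 ; -3162

  a_4 = -2·-3 + -2·-5 + 1·-3 + -1·-4 = 17
  a_5 = -2·17 + -2·-3 + 1·-5 + -1·-3 = -30
  a_6 = -2·-30 + -2·17 + 1·-3 + -1·-5 = 28
  a_7 = -2·28 + -2·-30 + 1·17 + -1·-3 = 24
  a_8 = -2·24 + -2·28 + 1·-30 + -1·17 = -151
  a_9 = -2·-151 + -2·24 + 1·28 + -1·-30 = 312
  a_10 = -2·312 + -2·-151 + 1·24 + -1·28 = -326
  a_11 = -2·-326 + -2·312 + 1·-151 + -1·24 = -147
  a_12 = -2·-147 + -2·-326 + 1·312 + -1·-151 = 1409
  a_13 = -2·1409 + -2·-147 + 1·-326 + -1·312 = -3162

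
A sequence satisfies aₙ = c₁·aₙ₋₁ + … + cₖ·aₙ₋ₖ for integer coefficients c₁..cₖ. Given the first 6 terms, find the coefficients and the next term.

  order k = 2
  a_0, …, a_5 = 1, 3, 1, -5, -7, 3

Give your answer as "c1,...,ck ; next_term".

  a_2 = 1·3 + -2·1 = 1
  a_3 = 1·1 + -2·3 = -5
  a_4 = 1·-5 + -2·1 = -7
  a_5 = 1·-7 + -2·-5 = 3
  a_6 = 1·3 + -2·-7 = 17

1,-2 ; 17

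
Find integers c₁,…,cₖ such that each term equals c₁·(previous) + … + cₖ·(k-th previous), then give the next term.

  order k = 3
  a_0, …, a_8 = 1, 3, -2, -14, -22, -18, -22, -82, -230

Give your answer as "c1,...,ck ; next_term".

  a_3 = 3·-2 + -4·3 + 4·1 = -14
  a_4 = 3·-14 + -4·-2 + 4·3 = -22
  a_5 = 3·-22 + -4·-14 + 4·-2 = -18
  a_6 = 3·-18 + -4·-22 + 4·-14 = -22
  a_7 = 3·-22 + -4·-18 + 4·-22 = -82
  a_8 = 3·-82 + -4·-22 + 4·-18 = -230
  a_9 = 3·-230 + -4·-82 + 4·-22 = -450

3,-4,4 ; -450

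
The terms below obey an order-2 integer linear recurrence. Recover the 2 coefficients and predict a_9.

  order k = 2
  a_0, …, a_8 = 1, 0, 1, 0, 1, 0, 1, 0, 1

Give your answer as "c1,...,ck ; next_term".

  a_2 = 0·0 + 1·1 = 1
  a_3 = 0·1 + 1·0 = 0
  a_4 = 0·0 + 1·1 = 1
  a_5 = 0·1 + 1·0 = 0
  a_6 = 0·0 + 1·1 = 1
  a_7 = 0·1 + 1·0 = 0
  a_8 = 0·0 + 1·1 = 1
  a_9 = 0·1 + 1·0 = 0

0,1 ; 0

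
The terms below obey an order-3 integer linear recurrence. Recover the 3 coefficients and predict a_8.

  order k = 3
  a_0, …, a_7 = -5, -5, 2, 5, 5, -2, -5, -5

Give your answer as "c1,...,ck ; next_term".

0,0,-1 ; 2

  a_3 = 0·2 + 0·-5 + -1·-5 = 5
  a_4 = 0·5 + 0·2 + -1·-5 = 5
  a_5 = 0·5 + 0·5 + -1·2 = -2
  a_6 = 0·-2 + 0·5 + -1·5 = -5
  a_7 = 0·-5 + 0·-2 + -1·5 = -5
  a_8 = 0·-5 + 0·-5 + -1·-2 = 2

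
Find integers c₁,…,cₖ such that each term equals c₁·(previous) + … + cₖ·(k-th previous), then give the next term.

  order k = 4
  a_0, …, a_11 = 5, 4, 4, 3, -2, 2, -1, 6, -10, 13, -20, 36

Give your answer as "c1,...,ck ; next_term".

-1,0,-1,1 ; -59

  a_4 = -1·3 + 0·4 + -1·4 + 1·5 = -2
  a_5 = -1·-2 + 0·3 + -1·4 + 1·4 = 2
  a_6 = -1·2 + 0·-2 + -1·3 + 1·4 = -1
  a_7 = -1·-1 + 0·2 + -1·-2 + 1·3 = 6
  a_8 = -1·6 + 0·-1 + -1·2 + 1·-2 = -10
  a_9 = -1·-10 + 0·6 + -1·-1 + 1·2 = 13
  a_10 = -1·13 + 0·-10 + -1·6 + 1·-1 = -20
  a_11 = -1·-20 + 0·13 + -1·-10 + 1·6 = 36
  a_12 = -1·36 + 0·-20 + -1·13 + 1·-10 = -59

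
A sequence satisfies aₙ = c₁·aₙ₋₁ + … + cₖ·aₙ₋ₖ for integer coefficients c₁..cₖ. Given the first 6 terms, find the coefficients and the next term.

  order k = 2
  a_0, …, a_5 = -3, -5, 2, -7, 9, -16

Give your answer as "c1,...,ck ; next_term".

  a_2 = -1·-5 + 1·-3 = 2
  a_3 = -1·2 + 1·-5 = -7
  a_4 = -1·-7 + 1·2 = 9
  a_5 = -1·9 + 1·-7 = -16
  a_6 = -1·-16 + 1·9 = 25

-1,1 ; 25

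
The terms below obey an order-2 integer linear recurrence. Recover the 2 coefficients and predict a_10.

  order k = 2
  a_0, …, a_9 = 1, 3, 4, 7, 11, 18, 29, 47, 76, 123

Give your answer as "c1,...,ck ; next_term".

  a_2 = 1·3 + 1·1 = 4
  a_3 = 1·4 + 1·3 = 7
  a_4 = 1·7 + 1·4 = 11
  a_5 = 1·11 + 1·7 = 18
  a_6 = 1·18 + 1·11 = 29
  a_7 = 1·29 + 1·18 = 47
  a_8 = 1·47 + 1·29 = 76
  a_9 = 1·76 + 1·47 = 123
  a_10 = 1·123 + 1·76 = 199

1,1 ; 199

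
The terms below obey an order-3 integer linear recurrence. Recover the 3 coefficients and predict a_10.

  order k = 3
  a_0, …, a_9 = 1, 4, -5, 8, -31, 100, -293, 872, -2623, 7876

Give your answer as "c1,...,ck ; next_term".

-3,-1,-3 ; -23621

  a_3 = -3·-5 + -1·4 + -3·1 = 8
  a_4 = -3·8 + -1·-5 + -3·4 = -31
  a_5 = -3·-31 + -1·8 + -3·-5 = 100
  a_6 = -3·100 + -1·-31 + -3·8 = -293
  a_7 = -3·-293 + -1·100 + -3·-31 = 872
  a_8 = -3·872 + -1·-293 + -3·100 = -2623
  a_9 = -3·-2623 + -1·872 + -3·-293 = 7876
  a_10 = -3·7876 + -1·-2623 + -3·872 = -23621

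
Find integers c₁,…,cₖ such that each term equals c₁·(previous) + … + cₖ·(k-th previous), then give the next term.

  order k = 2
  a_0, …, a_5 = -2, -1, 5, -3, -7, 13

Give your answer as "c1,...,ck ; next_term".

  a_2 = -1·-1 + -2·-2 = 5
  a_3 = -1·5 + -2·-1 = -3
  a_4 = -1·-3 + -2·5 = -7
  a_5 = -1·-7 + -2·-3 = 13
  a_6 = -1·13 + -2·-7 = 1

-1,-2 ; 1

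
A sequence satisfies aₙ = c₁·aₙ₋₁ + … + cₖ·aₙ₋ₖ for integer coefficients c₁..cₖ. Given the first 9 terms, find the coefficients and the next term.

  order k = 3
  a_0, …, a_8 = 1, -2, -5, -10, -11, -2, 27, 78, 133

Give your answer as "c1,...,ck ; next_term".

2,-1,-2 ; 134

  a_3 = 2·-5 + -1·-2 + -2·1 = -10
  a_4 = 2·-10 + -1·-5 + -2·-2 = -11
  a_5 = 2·-11 + -1·-10 + -2·-5 = -2
  a_6 = 2·-2 + -1·-11 + -2·-10 = 27
  a_7 = 2·27 + -1·-2 + -2·-11 = 78
  a_8 = 2·78 + -1·27 + -2·-2 = 133
  a_9 = 2·133 + -1·78 + -2·27 = 134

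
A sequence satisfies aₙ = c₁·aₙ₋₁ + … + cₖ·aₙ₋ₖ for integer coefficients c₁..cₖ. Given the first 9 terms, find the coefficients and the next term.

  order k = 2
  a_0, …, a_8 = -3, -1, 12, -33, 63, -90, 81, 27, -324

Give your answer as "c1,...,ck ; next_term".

-3,-3 ; 891

  a_2 = -3·-1 + -3·-3 = 12
  a_3 = -3·12 + -3·-1 = -33
  a_4 = -3·-33 + -3·12 = 63
  a_5 = -3·63 + -3·-33 = -90
  a_6 = -3·-90 + -3·63 = 81
  a_7 = -3·81 + -3·-90 = 27
  a_8 = -3·27 + -3·81 = -324
  a_9 = -3·-324 + -3·27 = 891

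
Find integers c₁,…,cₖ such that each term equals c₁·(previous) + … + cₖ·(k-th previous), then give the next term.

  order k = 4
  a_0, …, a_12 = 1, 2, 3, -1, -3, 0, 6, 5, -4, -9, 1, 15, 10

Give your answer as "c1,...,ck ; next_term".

1,-1,0,1 ; -14

  a_4 = 1·-1 + -1·3 + 0·2 + 1·1 = -3
  a_5 = 1·-3 + -1·-1 + 0·3 + 1·2 = 0
  a_6 = 1·0 + -1·-3 + 0·-1 + 1·3 = 6
  a_7 = 1·6 + -1·0 + 0·-3 + 1·-1 = 5
  a_8 = 1·5 + -1·6 + 0·0 + 1·-3 = -4
  a_9 = 1·-4 + -1·5 + 0·6 + 1·0 = -9
  a_10 = 1·-9 + -1·-4 + 0·5 + 1·6 = 1
  a_11 = 1·1 + -1·-9 + 0·-4 + 1·5 = 15
  a_12 = 1·15 + -1·1 + 0·-9 + 1·-4 = 10
  a_13 = 1·10 + -1·15 + 0·1 + 1·-9 = -14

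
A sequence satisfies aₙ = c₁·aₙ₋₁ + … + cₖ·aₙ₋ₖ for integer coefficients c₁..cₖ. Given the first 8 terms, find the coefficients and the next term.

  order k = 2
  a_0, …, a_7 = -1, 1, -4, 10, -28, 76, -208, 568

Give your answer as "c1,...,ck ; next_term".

  a_2 = -2·1 + 2·-1 = -4
  a_3 = -2·-4 + 2·1 = 10
  a_4 = -2·10 + 2·-4 = -28
  a_5 = -2·-28 + 2·10 = 76
  a_6 = -2·76 + 2·-28 = -208
  a_7 = -2·-208 + 2·76 = 568
  a_8 = -2·568 + 2·-208 = -1552

-2,2 ; -1552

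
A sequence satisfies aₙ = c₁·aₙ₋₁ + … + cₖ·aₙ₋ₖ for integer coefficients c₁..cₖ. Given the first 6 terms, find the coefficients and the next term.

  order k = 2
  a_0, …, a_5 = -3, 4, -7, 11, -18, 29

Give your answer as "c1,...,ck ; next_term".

  a_2 = -1·4 + 1·-3 = -7
  a_3 = -1·-7 + 1·4 = 11
  a_4 = -1·11 + 1·-7 = -18
  a_5 = -1·-18 + 1·11 = 29
  a_6 = -1·29 + 1·-18 = -47

-1,1 ; -47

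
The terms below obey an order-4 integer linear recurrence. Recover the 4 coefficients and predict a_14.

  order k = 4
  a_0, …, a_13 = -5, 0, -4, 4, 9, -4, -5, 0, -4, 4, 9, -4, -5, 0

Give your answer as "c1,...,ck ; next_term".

  a_4 = 0·4 + -1·-4 + 0·0 + -1·-5 = 9
  a_5 = 0·9 + -1·4 + 0·-4 + -1·0 = -4
  a_6 = 0·-4 + -1·9 + 0·4 + -1·-4 = -5
  a_7 = 0·-5 + -1·-4 + 0·9 + -1·4 = 0
  a_8 = 0·0 + -1·-5 + 0·-4 + -1·9 = -4
  a_9 = 0·-4 + -1·0 + 0·-5 + -1·-4 = 4
  a_10 = 0·4 + -1·-4 + 0·0 + -1·-5 = 9
  a_11 = 0·9 + -1·4 + 0·-4 + -1·0 = -4
  a_12 = 0·-4 + -1·9 + 0·4 + -1·-4 = -5
  a_13 = 0·-5 + -1·-4 + 0·9 + -1·4 = 0
  a_14 = 0·0 + -1·-5 + 0·-4 + -1·9 = -4

0,-1,0,-1 ; -4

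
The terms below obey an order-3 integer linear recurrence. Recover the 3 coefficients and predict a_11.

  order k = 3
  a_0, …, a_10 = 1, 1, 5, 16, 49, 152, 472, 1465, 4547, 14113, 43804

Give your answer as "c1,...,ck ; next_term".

  a_3 = 3·5 + 0·1 + 1·1 = 16
  a_4 = 3·16 + 0·5 + 1·1 = 49
  a_5 = 3·49 + 0·16 + 1·5 = 152
  a_6 = 3·152 + 0·49 + 1·16 = 472
  a_7 = 3·472 + 0·152 + 1·49 = 1465
  a_8 = 3·1465 + 0·472 + 1·152 = 4547
  a_9 = 3·4547 + 0·1465 + 1·472 = 14113
  a_10 = 3·14113 + 0·4547 + 1·1465 = 43804
  a_11 = 3·43804 + 0·14113 + 1·4547 = 135959

3,0,1 ; 135959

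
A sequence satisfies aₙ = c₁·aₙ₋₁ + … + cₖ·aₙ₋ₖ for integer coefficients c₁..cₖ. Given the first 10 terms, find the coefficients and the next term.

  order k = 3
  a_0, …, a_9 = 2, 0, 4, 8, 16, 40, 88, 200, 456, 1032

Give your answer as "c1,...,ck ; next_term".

  a_3 = 1·4 + 2·0 + 2·2 = 8
  a_4 = 1·8 + 2·4 + 2·0 = 16
  a_5 = 1·16 + 2·8 + 2·4 = 40
  a_6 = 1·40 + 2·16 + 2·8 = 88
  a_7 = 1·88 + 2·40 + 2·16 = 200
  a_8 = 1·200 + 2·88 + 2·40 = 456
  a_9 = 1·456 + 2·200 + 2·88 = 1032
  a_10 = 1·1032 + 2·456 + 2·200 = 2344

1,2,2 ; 2344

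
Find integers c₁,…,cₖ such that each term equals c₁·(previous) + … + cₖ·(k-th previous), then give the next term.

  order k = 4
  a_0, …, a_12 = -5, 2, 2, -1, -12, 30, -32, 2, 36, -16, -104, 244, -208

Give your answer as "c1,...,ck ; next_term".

  a_4 = -2·-1 + -2·2 + 0·2 + 2·-5 = -12
  a_5 = -2·-12 + -2·-1 + 0·2 + 2·2 = 30
  a_6 = -2·30 + -2·-12 + 0·-1 + 2·2 = -32
  a_7 = -2·-32 + -2·30 + 0·-12 + 2·-1 = 2
  a_8 = -2·2 + -2·-32 + 0·30 + 2·-12 = 36
  a_9 = -2·36 + -2·2 + 0·-32 + 2·30 = -16
  a_10 = -2·-16 + -2·36 + 0·2 + 2·-32 = -104
  a_11 = -2·-104 + -2·-16 + 0·36 + 2·2 = 244
  a_12 = -2·244 + -2·-104 + 0·-16 + 2·36 = -208
  a_13 = -2·-208 + -2·244 + 0·-104 + 2·-16 = -104

-2,-2,0,2 ; -104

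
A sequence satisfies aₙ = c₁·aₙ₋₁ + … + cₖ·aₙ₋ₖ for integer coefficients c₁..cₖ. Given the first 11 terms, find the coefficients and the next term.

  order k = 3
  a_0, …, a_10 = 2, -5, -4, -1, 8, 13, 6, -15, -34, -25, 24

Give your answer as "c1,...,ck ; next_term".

1,-1,-1 ; 83

  a_3 = 1·-4 + -1·-5 + -1·2 = -1
  a_4 = 1·-1 + -1·-4 + -1·-5 = 8
  a_5 = 1·8 + -1·-1 + -1·-4 = 13
  a_6 = 1·13 + -1·8 + -1·-1 = 6
  a_7 = 1·6 + -1·13 + -1·8 = -15
  a_8 = 1·-15 + -1·6 + -1·13 = -34
  a_9 = 1·-34 + -1·-15 + -1·6 = -25
  a_10 = 1·-25 + -1·-34 + -1·-15 = 24
  a_11 = 1·24 + -1·-25 + -1·-34 = 83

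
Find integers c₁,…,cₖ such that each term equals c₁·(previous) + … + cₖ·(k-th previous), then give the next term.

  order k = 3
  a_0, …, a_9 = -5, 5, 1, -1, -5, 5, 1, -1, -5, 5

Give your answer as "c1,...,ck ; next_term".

  a_3 = -1·1 + -1·5 + -1·-5 = -1
  a_4 = -1·-1 + -1·1 + -1·5 = -5
  a_5 = -1·-5 + -1·-1 + -1·1 = 5
  a_6 = -1·5 + -1·-5 + -1·-1 = 1
  a_7 = -1·1 + -1·5 + -1·-5 = -1
  a_8 = -1·-1 + -1·1 + -1·5 = -5
  a_9 = -1·-5 + -1·-1 + -1·1 = 5
  a_10 = -1·5 + -1·-5 + -1·-1 = 1

-1,-1,-1 ; 1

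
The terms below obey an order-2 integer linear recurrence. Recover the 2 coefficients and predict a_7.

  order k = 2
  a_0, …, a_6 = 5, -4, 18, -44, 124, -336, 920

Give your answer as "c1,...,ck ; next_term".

  a_2 = -2·-4 + 2·5 = 18
  a_3 = -2·18 + 2·-4 = -44
  a_4 = -2·-44 + 2·18 = 124
  a_5 = -2·124 + 2·-44 = -336
  a_6 = -2·-336 + 2·124 = 920
  a_7 = -2·920 + 2·-336 = -2512

-2,2 ; -2512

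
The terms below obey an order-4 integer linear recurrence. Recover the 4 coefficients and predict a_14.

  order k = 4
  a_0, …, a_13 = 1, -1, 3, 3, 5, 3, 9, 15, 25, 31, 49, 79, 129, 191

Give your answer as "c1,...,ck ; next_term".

  a_4 = 1·3 + 0·3 + 0·-1 + 2·1 = 5
  a_5 = 1·5 + 0·3 + 0·3 + 2·-1 = 3
  a_6 = 1·3 + 0·5 + 0·3 + 2·3 = 9
  a_7 = 1·9 + 0·3 + 0·5 + 2·3 = 15
  a_8 = 1·15 + 0·9 + 0·3 + 2·5 = 25
  a_9 = 1·25 + 0·15 + 0·9 + 2·3 = 31
  a_10 = 1·31 + 0·25 + 0·15 + 2·9 = 49
  a_11 = 1·49 + 0·31 + 0·25 + 2·15 = 79
  a_12 = 1·79 + 0·49 + 0·31 + 2·25 = 129
  a_13 = 1·129 + 0·79 + 0·49 + 2·31 = 191
  a_14 = 1·191 + 0·129 + 0·79 + 2·49 = 289

1,0,0,2 ; 289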